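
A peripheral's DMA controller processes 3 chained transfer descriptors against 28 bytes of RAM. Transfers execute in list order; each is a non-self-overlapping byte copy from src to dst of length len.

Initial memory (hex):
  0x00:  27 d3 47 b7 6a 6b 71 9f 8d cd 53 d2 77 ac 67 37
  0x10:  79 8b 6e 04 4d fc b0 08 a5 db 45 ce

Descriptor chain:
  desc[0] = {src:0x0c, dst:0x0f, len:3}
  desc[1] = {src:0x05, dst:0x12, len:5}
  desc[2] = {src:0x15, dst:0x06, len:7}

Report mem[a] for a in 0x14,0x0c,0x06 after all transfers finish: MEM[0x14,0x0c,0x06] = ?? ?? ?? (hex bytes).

MEM[0x14,0x0c,0x06] = 9f ce 8d

  after D0: wrote 3B at 0x0f = 77ac67
  after D1: wrote 5B at 0x12 = 6b719f8dcd
  after D2: wrote 7B at 0x06 = 8dcd08a5db45ce
query mem[0x14]=0x9f, mem[0x0c]=0xce, mem[0x06]=0x8d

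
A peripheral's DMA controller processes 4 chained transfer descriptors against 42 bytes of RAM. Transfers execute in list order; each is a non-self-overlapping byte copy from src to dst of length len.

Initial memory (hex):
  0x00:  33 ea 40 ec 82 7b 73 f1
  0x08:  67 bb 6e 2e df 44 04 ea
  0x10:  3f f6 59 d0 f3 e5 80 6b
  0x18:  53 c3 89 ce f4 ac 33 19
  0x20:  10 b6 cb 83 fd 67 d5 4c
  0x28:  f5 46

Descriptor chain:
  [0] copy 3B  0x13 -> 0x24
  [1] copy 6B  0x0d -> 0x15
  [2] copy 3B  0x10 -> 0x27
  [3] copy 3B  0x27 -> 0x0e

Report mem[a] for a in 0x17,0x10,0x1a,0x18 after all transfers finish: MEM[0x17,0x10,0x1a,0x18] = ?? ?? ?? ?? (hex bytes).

[0] 0x13->0x24 len=3 : d0 f3 e5
[1] 0x0d->0x15 len=6 : 44 04 ea 3f f6 59
[2] 0x10->0x27 len=3 : 3f f6 59
[3] 0x27->0x0e len=3 : 3f f6 59
query mem[0x17]=0xea, mem[0x10]=0x59, mem[0x1a]=0x59, mem[0x18]=0x3f

MEM[0x17,0x10,0x1a,0x18] = ea 59 59 3f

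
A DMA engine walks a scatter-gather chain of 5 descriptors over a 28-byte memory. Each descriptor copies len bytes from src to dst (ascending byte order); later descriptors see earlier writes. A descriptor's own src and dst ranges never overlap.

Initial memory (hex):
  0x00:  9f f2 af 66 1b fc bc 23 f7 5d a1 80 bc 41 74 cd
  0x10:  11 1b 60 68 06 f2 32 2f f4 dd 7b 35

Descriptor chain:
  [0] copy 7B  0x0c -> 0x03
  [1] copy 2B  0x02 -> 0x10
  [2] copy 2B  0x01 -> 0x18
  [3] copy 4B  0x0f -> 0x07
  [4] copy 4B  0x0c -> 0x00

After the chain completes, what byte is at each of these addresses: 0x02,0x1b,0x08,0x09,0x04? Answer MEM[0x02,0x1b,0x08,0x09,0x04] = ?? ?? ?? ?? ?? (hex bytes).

[0] 0x0c->0x03 len=7 : bc 41 74 cd 11 1b 60
[1] 0x02->0x10 len=2 : af bc
[2] 0x01->0x18 len=2 : f2 af
[3] 0x0f->0x07 len=4 : cd af bc 60
[4] 0x0c->0x00 len=4 : bc 41 74 cd
query mem[0x02]=0x74, mem[0x1b]=0x35, mem[0x08]=0xaf, mem[0x09]=0xbc, mem[0x04]=0x41

MEM[0x02,0x1b,0x08,0x09,0x04] = 74 35 af bc 41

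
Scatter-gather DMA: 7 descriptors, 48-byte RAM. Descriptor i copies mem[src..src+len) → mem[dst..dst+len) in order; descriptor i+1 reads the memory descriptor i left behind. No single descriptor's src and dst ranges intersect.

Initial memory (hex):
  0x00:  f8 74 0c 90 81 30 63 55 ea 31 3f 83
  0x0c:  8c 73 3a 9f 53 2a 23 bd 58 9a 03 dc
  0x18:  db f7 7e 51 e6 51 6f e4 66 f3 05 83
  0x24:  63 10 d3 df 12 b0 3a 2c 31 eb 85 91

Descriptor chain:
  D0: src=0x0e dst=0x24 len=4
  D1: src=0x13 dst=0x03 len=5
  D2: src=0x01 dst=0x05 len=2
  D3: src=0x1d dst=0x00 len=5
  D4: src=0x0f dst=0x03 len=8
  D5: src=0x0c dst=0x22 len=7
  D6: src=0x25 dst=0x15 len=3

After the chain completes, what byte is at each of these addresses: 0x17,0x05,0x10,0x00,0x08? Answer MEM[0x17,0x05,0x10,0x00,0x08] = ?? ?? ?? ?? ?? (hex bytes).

[0] 0x0e->0x24 len=4 : 3a 9f 53 2a
[1] 0x13->0x03 len=5 : bd 58 9a 03 dc
[2] 0x01->0x05 len=2 : 74 0c
[3] 0x1d->0x00 len=5 : 51 6f e4 66 f3
[4] 0x0f->0x03 len=8 : 9f 53 2a 23 bd 58 9a 03
[5] 0x0c->0x22 len=7 : 8c 73 3a 9f 53 2a 23
[6] 0x25->0x15 len=3 : 9f 53 2a
query mem[0x17]=0x2a, mem[0x05]=0x2a, mem[0x10]=0x53, mem[0x00]=0x51, mem[0x08]=0x58

MEM[0x17,0x05,0x10,0x00,0x08] = 2a 2a 53 51 58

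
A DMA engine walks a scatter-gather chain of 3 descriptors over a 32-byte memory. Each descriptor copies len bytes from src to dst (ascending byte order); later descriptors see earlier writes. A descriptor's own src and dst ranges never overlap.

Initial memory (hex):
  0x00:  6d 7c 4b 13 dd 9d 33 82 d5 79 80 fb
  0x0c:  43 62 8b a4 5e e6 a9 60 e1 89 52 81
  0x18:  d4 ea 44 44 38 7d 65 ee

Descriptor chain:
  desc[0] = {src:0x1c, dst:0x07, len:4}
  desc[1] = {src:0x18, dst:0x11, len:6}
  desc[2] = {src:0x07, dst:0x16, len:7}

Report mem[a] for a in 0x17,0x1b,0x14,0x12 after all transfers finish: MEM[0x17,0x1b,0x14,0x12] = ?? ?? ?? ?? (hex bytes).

MEM[0x17,0x1b,0x14,0x12] = 7d 43 44 ea

[0] 0x1c->0x07 len=4 : 38 7d 65 ee
[1] 0x18->0x11 len=6 : d4 ea 44 44 38 7d
[2] 0x07->0x16 len=7 : 38 7d 65 ee fb 43 62
query mem[0x17]=0x7d, mem[0x1b]=0x43, mem[0x14]=0x44, mem[0x12]=0xea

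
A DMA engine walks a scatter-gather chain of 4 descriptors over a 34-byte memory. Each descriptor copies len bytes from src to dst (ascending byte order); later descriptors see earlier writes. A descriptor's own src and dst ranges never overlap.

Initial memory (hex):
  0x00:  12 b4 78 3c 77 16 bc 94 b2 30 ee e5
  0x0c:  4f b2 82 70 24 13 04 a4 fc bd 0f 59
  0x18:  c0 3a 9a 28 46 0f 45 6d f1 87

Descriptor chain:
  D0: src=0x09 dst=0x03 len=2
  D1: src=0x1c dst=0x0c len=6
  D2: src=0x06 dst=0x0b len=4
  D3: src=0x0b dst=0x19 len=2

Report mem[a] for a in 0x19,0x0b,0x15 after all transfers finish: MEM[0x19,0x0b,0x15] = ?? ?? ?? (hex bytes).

MEM[0x19,0x0b,0x15] = bc bc bd

#0 dst[0x03+2] := {0x30,0xee}
#1 dst[0x0c+6] := {0x46,0x0f,0x45,0x6d,0xf1,0x87}
#2 dst[0x0b+4] := {0xbc,0x94,0xb2,0x30}
#3 dst[0x19+2] := {0xbc,0x94}
query mem[0x19]=0xbc, mem[0x0b]=0xbc, mem[0x15]=0xbd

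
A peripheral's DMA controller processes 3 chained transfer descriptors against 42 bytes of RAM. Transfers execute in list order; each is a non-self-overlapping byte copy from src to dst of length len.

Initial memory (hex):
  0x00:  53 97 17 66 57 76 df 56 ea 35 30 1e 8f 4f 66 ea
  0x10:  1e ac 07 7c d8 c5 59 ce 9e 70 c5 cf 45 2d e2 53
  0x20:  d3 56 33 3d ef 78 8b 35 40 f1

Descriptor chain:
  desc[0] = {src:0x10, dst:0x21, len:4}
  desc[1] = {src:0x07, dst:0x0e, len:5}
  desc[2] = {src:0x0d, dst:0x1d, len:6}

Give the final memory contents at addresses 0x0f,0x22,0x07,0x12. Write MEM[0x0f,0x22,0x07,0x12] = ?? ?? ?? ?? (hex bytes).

#0 dst[0x21+4] := {0x1e,0xac,0x07,0x7c}
#1 dst[0x0e+5] := {0x56,0xea,0x35,0x30,0x1e}
#2 dst[0x1d+6] := {0x4f,0x56,0xea,0x35,0x30,0x1e}
query mem[0x0f]=0xea, mem[0x22]=0x1e, mem[0x07]=0x56, mem[0x12]=0x1e

MEM[0x0f,0x22,0x07,0x12] = ea 1e 56 1e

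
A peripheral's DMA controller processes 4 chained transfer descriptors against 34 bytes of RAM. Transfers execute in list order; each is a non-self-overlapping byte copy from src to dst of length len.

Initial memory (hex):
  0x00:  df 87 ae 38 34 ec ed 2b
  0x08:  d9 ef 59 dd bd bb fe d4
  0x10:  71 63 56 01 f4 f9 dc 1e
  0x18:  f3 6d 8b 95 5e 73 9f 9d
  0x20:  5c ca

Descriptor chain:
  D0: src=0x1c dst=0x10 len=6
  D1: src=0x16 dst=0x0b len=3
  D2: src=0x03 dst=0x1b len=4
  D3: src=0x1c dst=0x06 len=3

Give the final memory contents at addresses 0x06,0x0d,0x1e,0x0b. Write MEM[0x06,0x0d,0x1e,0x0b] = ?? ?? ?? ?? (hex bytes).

MEM[0x06,0x0d,0x1e,0x0b] = 34 f3 ed dc

  after D0: wrote 6B at 0x10 = 5e739f9d5cca
  after D1: wrote 3B at 0x0b = dc1ef3
  after D2: wrote 4B at 0x1b = 3834eced
  after D3: wrote 3B at 0x06 = 34eced
query mem[0x06]=0x34, mem[0x0d]=0xf3, mem[0x1e]=0xed, mem[0x0b]=0xdc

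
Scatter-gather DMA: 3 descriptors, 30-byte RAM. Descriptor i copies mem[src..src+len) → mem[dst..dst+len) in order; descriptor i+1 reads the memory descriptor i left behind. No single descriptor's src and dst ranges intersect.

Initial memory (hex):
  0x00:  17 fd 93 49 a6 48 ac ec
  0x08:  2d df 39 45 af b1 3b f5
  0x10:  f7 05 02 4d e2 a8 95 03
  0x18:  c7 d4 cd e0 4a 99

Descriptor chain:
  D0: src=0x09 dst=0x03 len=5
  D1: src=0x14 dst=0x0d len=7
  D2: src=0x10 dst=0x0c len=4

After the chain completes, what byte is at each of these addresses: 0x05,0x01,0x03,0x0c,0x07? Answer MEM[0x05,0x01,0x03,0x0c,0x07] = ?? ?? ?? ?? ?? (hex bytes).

MEM[0x05,0x01,0x03,0x0c,0x07] = 45 fd df 03 b1

  after D0: wrote 5B at 0x03 = df3945afb1
  after D1: wrote 7B at 0x0d = e2a89503c7d4cd
  after D2: wrote 4B at 0x0c = 03c7d4cd
query mem[0x05]=0x45, mem[0x01]=0xfd, mem[0x03]=0xdf, mem[0x0c]=0x03, mem[0x07]=0xb1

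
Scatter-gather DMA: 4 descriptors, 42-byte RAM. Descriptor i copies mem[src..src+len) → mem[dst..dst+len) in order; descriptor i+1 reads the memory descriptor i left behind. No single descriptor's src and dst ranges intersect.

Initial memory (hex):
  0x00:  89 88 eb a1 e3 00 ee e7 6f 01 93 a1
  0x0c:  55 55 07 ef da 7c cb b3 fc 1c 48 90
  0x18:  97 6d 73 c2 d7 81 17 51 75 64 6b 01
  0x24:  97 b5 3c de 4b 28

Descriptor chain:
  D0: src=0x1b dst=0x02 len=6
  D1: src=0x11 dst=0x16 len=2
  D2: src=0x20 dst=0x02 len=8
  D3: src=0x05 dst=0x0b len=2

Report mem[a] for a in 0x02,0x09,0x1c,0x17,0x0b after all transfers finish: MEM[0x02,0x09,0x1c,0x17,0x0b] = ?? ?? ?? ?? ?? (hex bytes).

D0: mem[0x02..0x07] <- [c2 d7 81 17 51 75]
D1: mem[0x16..0x17] <- [7c cb]
D2: mem[0x02..0x09] <- [75 64 6b 01 97 b5 3c de]
D3: mem[0x0b..0x0c] <- [01 97]
query mem[0x02]=0x75, mem[0x09]=0xde, mem[0x1c]=0xd7, mem[0x17]=0xcb, mem[0x0b]=0x01

MEM[0x02,0x09,0x1c,0x17,0x0b] = 75 de d7 cb 01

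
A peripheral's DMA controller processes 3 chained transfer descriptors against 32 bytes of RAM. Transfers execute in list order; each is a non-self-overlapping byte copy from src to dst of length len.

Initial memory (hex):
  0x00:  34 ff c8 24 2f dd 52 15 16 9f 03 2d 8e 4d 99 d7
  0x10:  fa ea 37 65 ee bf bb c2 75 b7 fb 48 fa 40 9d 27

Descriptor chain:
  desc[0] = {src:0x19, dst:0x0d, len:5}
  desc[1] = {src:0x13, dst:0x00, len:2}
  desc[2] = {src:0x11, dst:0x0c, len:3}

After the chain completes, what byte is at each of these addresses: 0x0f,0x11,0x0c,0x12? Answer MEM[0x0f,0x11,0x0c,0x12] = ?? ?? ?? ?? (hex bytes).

MEM[0x0f,0x11,0x0c,0x12] = 48 40 40 37

[0] 0x19->0x0d len=5 : b7 fb 48 fa 40
[1] 0x13->0x00 len=2 : 65 ee
[2] 0x11->0x0c len=3 : 40 37 65
query mem[0x0f]=0x48, mem[0x11]=0x40, mem[0x0c]=0x40, mem[0x12]=0x37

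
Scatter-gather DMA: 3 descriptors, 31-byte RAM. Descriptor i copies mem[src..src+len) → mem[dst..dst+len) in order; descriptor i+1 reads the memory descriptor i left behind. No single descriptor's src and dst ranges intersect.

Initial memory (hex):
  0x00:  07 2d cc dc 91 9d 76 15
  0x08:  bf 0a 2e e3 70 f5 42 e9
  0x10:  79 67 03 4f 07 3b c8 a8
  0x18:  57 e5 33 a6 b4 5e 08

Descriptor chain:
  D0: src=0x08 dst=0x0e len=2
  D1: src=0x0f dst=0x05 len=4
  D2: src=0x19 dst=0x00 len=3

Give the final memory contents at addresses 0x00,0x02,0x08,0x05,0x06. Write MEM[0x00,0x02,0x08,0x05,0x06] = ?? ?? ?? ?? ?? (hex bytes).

MEM[0x00,0x02,0x08,0x05,0x06] = e5 a6 03 0a 79

[0] 0x08->0x0e len=2 : bf 0a
[1] 0x0f->0x05 len=4 : 0a 79 67 03
[2] 0x19->0x00 len=3 : e5 33 a6
query mem[0x00]=0xe5, mem[0x02]=0xa6, mem[0x08]=0x03, mem[0x05]=0x0a, mem[0x06]=0x79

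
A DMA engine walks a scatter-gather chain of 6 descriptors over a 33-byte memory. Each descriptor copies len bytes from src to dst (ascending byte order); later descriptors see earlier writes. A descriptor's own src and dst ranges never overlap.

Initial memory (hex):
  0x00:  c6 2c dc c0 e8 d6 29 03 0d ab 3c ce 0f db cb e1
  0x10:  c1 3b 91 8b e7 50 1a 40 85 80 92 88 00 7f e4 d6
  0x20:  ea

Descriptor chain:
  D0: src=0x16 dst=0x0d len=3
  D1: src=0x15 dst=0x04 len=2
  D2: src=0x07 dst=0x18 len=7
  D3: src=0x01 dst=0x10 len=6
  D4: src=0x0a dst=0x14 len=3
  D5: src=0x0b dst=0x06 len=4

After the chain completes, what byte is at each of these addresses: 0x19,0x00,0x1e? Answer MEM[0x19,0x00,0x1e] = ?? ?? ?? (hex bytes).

MEM[0x19,0x00,0x1e] = 0d c6 1a

  after D0: wrote 3B at 0x0d = 1a4085
  after D1: wrote 2B at 0x04 = 501a
  after D2: wrote 7B at 0x18 = 030dab3cce0f1a
  after D3: wrote 6B at 0x10 = 2cdcc0501a29
  after D4: wrote 3B at 0x14 = 3cce0f
  after D5: wrote 4B at 0x06 = ce0f1a40
query mem[0x19]=0x0d, mem[0x00]=0xc6, mem[0x1e]=0x1a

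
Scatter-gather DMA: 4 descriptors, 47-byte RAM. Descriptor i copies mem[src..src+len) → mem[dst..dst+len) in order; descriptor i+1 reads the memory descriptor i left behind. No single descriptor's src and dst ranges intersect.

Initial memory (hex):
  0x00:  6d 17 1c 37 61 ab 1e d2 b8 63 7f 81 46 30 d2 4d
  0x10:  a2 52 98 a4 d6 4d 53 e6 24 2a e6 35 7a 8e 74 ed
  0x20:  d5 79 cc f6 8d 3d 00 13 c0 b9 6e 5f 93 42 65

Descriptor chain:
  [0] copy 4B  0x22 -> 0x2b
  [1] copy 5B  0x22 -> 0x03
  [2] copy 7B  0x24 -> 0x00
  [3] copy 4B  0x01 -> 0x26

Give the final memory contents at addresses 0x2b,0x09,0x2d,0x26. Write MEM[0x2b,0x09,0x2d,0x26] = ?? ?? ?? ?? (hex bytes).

MEM[0x2b,0x09,0x2d,0x26] = cc 63 8d 3d

  after D0: wrote 4B at 0x2b = ccf68d3d
  after D1: wrote 5B at 0x03 = ccf68d3d00
  after D2: wrote 7B at 0x00 = 8d3d0013c0b96e
  after D3: wrote 4B at 0x26 = 3d0013c0
query mem[0x2b]=0xcc, mem[0x09]=0x63, mem[0x2d]=0x8d, mem[0x26]=0x3d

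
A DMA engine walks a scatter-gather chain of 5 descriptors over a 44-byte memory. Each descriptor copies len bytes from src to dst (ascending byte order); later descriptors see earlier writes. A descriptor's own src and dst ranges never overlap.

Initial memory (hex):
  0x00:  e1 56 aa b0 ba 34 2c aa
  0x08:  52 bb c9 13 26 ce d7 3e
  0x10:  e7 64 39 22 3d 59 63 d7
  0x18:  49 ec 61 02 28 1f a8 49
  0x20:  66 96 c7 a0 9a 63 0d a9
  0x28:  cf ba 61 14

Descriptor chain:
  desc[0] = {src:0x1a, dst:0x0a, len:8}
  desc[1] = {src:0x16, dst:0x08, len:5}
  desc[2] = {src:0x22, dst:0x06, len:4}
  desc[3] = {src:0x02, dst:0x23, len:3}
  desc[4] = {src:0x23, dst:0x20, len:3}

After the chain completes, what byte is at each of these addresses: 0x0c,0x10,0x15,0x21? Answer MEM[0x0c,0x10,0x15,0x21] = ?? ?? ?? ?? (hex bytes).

MEM[0x0c,0x10,0x15,0x21] = 61 66 59 b0

[0] 0x1a->0x0a len=8 : 61 02 28 1f a8 49 66 96
[1] 0x16->0x08 len=5 : 63 d7 49 ec 61
[2] 0x22->0x06 len=4 : c7 a0 9a 63
[3] 0x02->0x23 len=3 : aa b0 ba
[4] 0x23->0x20 len=3 : aa b0 ba
query mem[0x0c]=0x61, mem[0x10]=0x66, mem[0x15]=0x59, mem[0x21]=0xb0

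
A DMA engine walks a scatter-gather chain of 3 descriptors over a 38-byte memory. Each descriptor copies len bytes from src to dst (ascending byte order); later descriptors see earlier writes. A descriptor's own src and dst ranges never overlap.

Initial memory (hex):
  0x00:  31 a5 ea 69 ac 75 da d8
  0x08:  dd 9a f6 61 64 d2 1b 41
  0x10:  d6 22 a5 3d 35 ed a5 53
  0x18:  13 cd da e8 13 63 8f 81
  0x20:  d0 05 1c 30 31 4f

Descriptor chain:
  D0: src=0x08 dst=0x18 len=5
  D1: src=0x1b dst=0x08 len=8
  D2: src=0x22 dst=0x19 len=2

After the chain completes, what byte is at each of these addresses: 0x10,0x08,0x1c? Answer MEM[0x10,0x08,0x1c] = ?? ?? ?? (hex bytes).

MEM[0x10,0x08,0x1c] = d6 61 64

[0] 0x08->0x18 len=5 : dd 9a f6 61 64
[1] 0x1b->0x08 len=8 : 61 64 63 8f 81 d0 05 1c
[2] 0x22->0x19 len=2 : 1c 30
query mem[0x10]=0xd6, mem[0x08]=0x61, mem[0x1c]=0x64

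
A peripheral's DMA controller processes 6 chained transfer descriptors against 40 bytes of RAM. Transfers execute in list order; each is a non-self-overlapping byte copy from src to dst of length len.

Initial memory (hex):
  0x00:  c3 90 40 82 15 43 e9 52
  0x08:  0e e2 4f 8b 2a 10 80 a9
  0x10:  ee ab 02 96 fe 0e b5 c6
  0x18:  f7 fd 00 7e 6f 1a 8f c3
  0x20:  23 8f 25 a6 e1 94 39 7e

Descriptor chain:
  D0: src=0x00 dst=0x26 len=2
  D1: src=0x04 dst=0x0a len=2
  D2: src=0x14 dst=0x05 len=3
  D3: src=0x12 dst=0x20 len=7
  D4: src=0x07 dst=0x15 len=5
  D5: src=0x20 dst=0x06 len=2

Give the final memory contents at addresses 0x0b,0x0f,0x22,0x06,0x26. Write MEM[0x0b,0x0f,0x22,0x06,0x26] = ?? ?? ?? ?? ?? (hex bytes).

MEM[0x0b,0x0f,0x22,0x06,0x26] = 43 a9 fe 02 f7

[0] 0x00->0x26 len=2 : c3 90
[1] 0x04->0x0a len=2 : 15 43
[2] 0x14->0x05 len=3 : fe 0e b5
[3] 0x12->0x20 len=7 : 02 96 fe 0e b5 c6 f7
[4] 0x07->0x15 len=5 : b5 0e e2 15 43
[5] 0x20->0x06 len=2 : 02 96
query mem[0x0b]=0x43, mem[0x0f]=0xa9, mem[0x22]=0xfe, mem[0x06]=0x02, mem[0x26]=0xf7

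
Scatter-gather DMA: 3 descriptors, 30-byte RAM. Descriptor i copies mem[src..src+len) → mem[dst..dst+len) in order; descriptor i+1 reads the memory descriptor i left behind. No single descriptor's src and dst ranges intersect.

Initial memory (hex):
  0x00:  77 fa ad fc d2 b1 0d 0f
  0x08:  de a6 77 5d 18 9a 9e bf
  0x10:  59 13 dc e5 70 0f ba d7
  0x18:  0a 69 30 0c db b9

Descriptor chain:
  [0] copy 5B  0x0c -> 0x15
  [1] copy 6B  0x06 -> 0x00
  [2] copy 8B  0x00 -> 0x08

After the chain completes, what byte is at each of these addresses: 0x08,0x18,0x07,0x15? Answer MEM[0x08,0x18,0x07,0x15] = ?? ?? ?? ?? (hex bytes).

MEM[0x08,0x18,0x07,0x15] = 0d bf 0f 18

  after D0: wrote 5B at 0x15 = 189a9ebf59
  after D1: wrote 6B at 0x00 = 0d0fdea6775d
  after D2: wrote 8B at 0x08 = 0d0fdea6775d0d0f
query mem[0x08]=0x0d, mem[0x18]=0xbf, mem[0x07]=0x0f, mem[0x15]=0x18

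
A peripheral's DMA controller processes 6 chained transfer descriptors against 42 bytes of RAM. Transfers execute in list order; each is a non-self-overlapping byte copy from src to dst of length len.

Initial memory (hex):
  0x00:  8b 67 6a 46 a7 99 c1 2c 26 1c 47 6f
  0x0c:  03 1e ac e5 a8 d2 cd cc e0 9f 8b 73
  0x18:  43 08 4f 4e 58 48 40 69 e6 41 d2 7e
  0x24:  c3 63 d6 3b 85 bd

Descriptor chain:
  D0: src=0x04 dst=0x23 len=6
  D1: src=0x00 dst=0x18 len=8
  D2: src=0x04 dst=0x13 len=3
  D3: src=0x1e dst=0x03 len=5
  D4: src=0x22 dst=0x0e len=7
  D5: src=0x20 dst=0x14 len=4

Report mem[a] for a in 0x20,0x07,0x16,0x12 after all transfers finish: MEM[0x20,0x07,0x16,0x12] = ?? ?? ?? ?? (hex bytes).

[0] 0x04->0x23 len=6 : a7 99 c1 2c 26 1c
[1] 0x00->0x18 len=8 : 8b 67 6a 46 a7 99 c1 2c
[2] 0x04->0x13 len=3 : a7 99 c1
[3] 0x1e->0x03 len=5 : c1 2c e6 41 d2
[4] 0x22->0x0e len=7 : d2 a7 99 c1 2c 26 1c
[5] 0x20->0x14 len=4 : e6 41 d2 a7
query mem[0x20]=0xe6, mem[0x07]=0xd2, mem[0x16]=0xd2, mem[0x12]=0x2c

MEM[0x20,0x07,0x16,0x12] = e6 d2 d2 2c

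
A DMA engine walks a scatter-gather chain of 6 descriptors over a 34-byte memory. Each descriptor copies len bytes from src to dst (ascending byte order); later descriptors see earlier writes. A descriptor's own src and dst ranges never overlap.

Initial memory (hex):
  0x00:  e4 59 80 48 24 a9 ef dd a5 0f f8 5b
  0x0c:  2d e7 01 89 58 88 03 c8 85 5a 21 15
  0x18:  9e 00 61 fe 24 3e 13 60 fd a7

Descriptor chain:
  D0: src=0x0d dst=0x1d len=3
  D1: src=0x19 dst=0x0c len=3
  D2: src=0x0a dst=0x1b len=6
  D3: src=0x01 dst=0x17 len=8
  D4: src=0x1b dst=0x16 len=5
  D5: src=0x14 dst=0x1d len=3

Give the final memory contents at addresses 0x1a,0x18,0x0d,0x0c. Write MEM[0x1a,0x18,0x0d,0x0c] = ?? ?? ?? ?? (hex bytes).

MEM[0x1a,0x18,0x0d,0x0c] = fe dd 61 00

[0] 0x0d->0x1d len=3 : e7 01 89
[1] 0x19->0x0c len=3 : 00 61 fe
[2] 0x0a->0x1b len=6 : f8 5b 00 61 fe 89
[3] 0x01->0x17 len=8 : 59 80 48 24 a9 ef dd a5
[4] 0x1b->0x16 len=5 : a9 ef dd a5 fe
[5] 0x14->0x1d len=3 : 85 5a a9
query mem[0x1a]=0xfe, mem[0x18]=0xdd, mem[0x0d]=0x61, mem[0x0c]=0x00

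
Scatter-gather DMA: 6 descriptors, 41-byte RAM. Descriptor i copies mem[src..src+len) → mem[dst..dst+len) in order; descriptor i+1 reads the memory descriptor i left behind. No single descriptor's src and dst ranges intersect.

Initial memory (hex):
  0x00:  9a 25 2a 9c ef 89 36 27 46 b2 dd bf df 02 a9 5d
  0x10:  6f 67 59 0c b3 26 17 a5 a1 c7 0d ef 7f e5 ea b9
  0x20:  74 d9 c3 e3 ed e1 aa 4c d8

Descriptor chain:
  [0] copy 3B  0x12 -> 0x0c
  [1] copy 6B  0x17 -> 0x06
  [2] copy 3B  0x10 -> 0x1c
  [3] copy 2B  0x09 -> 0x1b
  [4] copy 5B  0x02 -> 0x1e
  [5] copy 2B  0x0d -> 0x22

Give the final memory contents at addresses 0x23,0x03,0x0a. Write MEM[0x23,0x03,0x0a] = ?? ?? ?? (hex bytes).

#0 dst[0x0c+3] := {0x59,0x0c,0xb3}
#1 dst[0x06+6] := {0xa5,0xa1,0xc7,0x0d,0xef,0x7f}
#2 dst[0x1c+3] := {0x6f,0x67,0x59}
#3 dst[0x1b+2] := {0x0d,0xef}
#4 dst[0x1e+5] := {0x2a,0x9c,0xef,0x89,0xa5}
#5 dst[0x22+2] := {0x0c,0xb3}
query mem[0x23]=0xb3, mem[0x03]=0x9c, mem[0x0a]=0xef

MEM[0x23,0x03,0x0a] = b3 9c ef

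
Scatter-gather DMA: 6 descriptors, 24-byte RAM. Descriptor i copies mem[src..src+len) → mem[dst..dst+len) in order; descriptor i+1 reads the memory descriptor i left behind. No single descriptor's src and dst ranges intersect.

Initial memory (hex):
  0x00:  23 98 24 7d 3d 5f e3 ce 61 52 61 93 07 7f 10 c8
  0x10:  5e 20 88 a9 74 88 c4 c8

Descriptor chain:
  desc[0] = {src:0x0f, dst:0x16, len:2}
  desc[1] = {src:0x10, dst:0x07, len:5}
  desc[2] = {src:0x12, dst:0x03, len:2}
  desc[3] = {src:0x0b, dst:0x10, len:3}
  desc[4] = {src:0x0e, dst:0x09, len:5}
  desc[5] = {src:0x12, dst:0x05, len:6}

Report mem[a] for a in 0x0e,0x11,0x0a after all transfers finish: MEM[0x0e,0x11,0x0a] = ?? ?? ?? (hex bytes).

MEM[0x0e,0x11,0x0a] = 10 07 5e

[0] 0x0f->0x16 len=2 : c8 5e
[1] 0x10->0x07 len=5 : 5e 20 88 a9 74
[2] 0x12->0x03 len=2 : 88 a9
[3] 0x0b->0x10 len=3 : 74 07 7f
[4] 0x0e->0x09 len=5 : 10 c8 74 07 7f
[5] 0x12->0x05 len=6 : 7f a9 74 88 c8 5e
query mem[0x0e]=0x10, mem[0x11]=0x07, mem[0x0a]=0x5e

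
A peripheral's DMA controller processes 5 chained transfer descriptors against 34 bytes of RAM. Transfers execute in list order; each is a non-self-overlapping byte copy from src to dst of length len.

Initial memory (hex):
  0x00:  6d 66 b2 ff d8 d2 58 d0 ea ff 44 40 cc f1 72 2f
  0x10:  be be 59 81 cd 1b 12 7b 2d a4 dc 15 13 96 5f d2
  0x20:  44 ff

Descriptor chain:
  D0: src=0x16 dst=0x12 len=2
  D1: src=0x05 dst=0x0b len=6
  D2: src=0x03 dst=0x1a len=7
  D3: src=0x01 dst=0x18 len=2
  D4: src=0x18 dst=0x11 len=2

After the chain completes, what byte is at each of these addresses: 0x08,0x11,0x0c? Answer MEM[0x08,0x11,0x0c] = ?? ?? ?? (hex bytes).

#0 dst[0x12+2] := {0x12,0x7b}
#1 dst[0x0b+6] := {0xd2,0x58,0xd0,0xea,0xff,0x44}
#2 dst[0x1a+7] := {0xff,0xd8,0xd2,0x58,0xd0,0xea,0xff}
#3 dst[0x18+2] := {0x66,0xb2}
#4 dst[0x11+2] := {0x66,0xb2}
query mem[0x08]=0xea, mem[0x11]=0x66, mem[0x0c]=0x58

MEM[0x08,0x11,0x0c] = ea 66 58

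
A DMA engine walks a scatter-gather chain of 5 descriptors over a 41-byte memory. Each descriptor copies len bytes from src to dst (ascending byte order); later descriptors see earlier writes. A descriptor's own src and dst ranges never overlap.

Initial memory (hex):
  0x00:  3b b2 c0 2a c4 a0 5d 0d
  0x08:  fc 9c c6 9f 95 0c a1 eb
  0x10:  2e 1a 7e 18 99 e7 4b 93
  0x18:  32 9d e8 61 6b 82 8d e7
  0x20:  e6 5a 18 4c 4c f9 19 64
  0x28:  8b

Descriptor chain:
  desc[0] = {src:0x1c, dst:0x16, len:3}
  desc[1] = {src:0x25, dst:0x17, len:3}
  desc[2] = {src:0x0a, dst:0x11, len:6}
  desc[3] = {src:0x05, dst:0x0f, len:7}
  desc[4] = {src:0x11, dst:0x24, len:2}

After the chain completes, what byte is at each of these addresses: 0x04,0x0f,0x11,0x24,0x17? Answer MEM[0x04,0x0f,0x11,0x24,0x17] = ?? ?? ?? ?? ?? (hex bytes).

  after D0: wrote 3B at 0x16 = 6b828d
  after D1: wrote 3B at 0x17 = f91964
  after D2: wrote 6B at 0x11 = c69f950ca1eb
  after D3: wrote 7B at 0x0f = a05d0dfc9cc69f
  after D4: wrote 2B at 0x24 = 0dfc
query mem[0x04]=0xc4, mem[0x0f]=0xa0, mem[0x11]=0x0d, mem[0x24]=0x0d, mem[0x17]=0xf9

MEM[0x04,0x0f,0x11,0x24,0x17] = c4 a0 0d 0d f9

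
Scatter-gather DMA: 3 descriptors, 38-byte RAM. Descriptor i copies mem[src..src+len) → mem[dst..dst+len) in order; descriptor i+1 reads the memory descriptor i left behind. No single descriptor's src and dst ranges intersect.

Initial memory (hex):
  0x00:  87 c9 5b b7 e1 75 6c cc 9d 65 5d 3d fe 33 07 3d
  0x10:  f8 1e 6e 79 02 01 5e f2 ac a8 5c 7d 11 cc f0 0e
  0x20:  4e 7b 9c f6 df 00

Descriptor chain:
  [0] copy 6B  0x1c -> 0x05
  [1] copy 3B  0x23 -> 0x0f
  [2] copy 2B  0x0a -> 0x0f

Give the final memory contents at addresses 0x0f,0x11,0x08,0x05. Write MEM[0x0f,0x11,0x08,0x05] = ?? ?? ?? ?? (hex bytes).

  after D0: wrote 6B at 0x05 = 11ccf00e4e7b
  after D1: wrote 3B at 0x0f = f6df00
  after D2: wrote 2B at 0x0f = 7b3d
query mem[0x0f]=0x7b, mem[0x11]=0x00, mem[0x08]=0x0e, mem[0x05]=0x11

MEM[0x0f,0x11,0x08,0x05] = 7b 00 0e 11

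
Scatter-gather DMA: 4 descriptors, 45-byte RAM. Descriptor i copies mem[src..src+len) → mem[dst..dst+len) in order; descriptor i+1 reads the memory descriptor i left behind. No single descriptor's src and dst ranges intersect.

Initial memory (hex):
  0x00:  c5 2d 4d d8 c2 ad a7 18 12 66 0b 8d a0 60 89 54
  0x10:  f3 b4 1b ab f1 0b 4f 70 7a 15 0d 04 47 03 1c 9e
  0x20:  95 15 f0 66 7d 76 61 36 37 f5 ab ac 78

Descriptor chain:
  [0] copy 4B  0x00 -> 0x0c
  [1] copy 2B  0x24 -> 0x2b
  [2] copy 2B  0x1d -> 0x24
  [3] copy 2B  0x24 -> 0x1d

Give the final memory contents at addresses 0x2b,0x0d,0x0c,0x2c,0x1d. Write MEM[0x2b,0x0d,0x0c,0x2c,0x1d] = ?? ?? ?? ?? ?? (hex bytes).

MEM[0x2b,0x0d,0x0c,0x2c,0x1d] = 7d 2d c5 76 03

#0 dst[0x0c+4] := {0xc5,0x2d,0x4d,0xd8}
#1 dst[0x2b+2] := {0x7d,0x76}
#2 dst[0x24+2] := {0x03,0x1c}
#3 dst[0x1d+2] := {0x03,0x1c}
query mem[0x2b]=0x7d, mem[0x0d]=0x2d, mem[0x0c]=0xc5, mem[0x2c]=0x76, mem[0x1d]=0x03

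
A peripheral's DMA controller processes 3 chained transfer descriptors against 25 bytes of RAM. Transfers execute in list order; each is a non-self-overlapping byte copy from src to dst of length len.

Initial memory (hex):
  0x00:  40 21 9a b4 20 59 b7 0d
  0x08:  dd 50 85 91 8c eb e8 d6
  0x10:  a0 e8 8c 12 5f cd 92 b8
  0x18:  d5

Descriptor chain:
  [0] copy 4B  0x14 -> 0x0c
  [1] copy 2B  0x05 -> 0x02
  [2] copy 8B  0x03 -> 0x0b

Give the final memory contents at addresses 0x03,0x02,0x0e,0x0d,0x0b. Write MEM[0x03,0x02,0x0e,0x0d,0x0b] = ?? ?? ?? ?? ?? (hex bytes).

  after D0: wrote 4B at 0x0c = 5fcd92b8
  after D1: wrote 2B at 0x02 = 59b7
  after D2: wrote 8B at 0x0b = b72059b70ddd5085
query mem[0x03]=0xb7, mem[0x02]=0x59, mem[0x0e]=0xb7, mem[0x0d]=0x59, mem[0x0b]=0xb7

MEM[0x03,0x02,0x0e,0x0d,0x0b] = b7 59 b7 59 b7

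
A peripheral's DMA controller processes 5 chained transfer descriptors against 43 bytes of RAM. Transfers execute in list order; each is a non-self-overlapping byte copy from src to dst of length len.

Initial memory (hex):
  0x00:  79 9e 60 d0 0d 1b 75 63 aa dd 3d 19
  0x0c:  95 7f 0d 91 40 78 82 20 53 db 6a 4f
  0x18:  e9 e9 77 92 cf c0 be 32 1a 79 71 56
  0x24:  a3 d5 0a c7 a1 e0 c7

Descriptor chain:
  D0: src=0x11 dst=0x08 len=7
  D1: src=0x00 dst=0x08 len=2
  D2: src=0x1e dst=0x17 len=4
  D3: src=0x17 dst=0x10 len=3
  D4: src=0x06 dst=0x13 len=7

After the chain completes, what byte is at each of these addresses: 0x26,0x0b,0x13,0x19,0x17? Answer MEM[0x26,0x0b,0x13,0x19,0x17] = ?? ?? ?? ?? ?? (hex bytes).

MEM[0x26,0x0b,0x13,0x19,0x17] = 0a 53 75 db 20

  after D0: wrote 7B at 0x08 = 78822053db6a4f
  after D1: wrote 2B at 0x08 = 799e
  after D2: wrote 4B at 0x17 = be321a79
  after D3: wrote 3B at 0x10 = be321a
  after D4: wrote 7B at 0x13 = 7563799e2053db
query mem[0x26]=0x0a, mem[0x0b]=0x53, mem[0x13]=0x75, mem[0x19]=0xdb, mem[0x17]=0x20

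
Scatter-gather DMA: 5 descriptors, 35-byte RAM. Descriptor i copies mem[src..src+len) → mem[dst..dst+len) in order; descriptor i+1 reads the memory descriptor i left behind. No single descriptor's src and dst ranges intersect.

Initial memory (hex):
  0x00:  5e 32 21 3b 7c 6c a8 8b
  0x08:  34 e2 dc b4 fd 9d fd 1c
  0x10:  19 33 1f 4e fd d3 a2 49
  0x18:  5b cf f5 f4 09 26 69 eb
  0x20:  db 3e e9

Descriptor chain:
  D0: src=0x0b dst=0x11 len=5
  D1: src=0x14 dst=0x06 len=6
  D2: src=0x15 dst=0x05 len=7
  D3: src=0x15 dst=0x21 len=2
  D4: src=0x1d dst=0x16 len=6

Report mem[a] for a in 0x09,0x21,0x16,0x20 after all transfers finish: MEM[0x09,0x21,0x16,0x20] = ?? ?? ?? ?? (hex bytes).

MEM[0x09,0x21,0x16,0x20] = cf 1c 26 db

D0: mem[0x11..0x15] <- [b4 fd 9d fd 1c]
D1: mem[0x06..0x0b] <- [fd 1c a2 49 5b cf]
D2: mem[0x05..0x0b] <- [1c a2 49 5b cf f5 f4]
D3: mem[0x21..0x22] <- [1c a2]
D4: mem[0x16..0x1b] <- [26 69 eb db 1c a2]
query mem[0x09]=0xcf, mem[0x21]=0x1c, mem[0x16]=0x26, mem[0x20]=0xdb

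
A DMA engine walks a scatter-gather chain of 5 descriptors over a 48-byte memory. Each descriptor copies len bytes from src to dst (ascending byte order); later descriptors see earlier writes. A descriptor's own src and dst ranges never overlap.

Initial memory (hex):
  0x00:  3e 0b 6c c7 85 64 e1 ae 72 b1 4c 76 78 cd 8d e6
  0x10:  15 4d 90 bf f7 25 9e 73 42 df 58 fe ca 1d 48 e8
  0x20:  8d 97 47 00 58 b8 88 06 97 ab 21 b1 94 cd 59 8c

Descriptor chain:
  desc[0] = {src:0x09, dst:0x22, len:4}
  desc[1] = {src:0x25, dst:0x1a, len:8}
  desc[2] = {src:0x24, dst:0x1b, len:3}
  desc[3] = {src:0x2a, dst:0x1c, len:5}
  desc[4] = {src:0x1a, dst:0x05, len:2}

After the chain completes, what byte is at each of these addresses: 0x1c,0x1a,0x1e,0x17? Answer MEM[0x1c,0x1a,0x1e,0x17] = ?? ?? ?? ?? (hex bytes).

[0] 0x09->0x22 len=4 : b1 4c 76 78
[1] 0x25->0x1a len=8 : 78 88 06 97 ab 21 b1 94
[2] 0x24->0x1b len=3 : 76 78 88
[3] 0x2a->0x1c len=5 : 21 b1 94 cd 59
[4] 0x1a->0x05 len=2 : 78 76
query mem[0x1c]=0x21, mem[0x1a]=0x78, mem[0x1e]=0x94, mem[0x17]=0x73

MEM[0x1c,0x1a,0x1e,0x17] = 21 78 94 73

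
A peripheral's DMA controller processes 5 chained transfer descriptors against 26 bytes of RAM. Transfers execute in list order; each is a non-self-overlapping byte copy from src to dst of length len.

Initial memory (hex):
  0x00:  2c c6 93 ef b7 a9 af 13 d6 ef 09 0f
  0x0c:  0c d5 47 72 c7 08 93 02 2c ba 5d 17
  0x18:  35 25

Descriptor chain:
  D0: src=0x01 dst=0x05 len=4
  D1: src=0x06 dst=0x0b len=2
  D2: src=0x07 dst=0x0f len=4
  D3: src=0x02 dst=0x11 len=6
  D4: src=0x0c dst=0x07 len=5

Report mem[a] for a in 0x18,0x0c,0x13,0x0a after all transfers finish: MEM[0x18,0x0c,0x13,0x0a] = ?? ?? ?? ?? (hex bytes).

MEM[0x18,0x0c,0x13,0x0a] = 35 ef b7 ef

  after D0: wrote 4B at 0x05 = c693efb7
  after D1: wrote 2B at 0x0b = 93ef
  after D2: wrote 4B at 0x0f = efb7ef09
  after D3: wrote 6B at 0x11 = 93efb7c693ef
  after D4: wrote 5B at 0x07 = efd547efb7
query mem[0x18]=0x35, mem[0x0c]=0xef, mem[0x13]=0xb7, mem[0x0a]=0xef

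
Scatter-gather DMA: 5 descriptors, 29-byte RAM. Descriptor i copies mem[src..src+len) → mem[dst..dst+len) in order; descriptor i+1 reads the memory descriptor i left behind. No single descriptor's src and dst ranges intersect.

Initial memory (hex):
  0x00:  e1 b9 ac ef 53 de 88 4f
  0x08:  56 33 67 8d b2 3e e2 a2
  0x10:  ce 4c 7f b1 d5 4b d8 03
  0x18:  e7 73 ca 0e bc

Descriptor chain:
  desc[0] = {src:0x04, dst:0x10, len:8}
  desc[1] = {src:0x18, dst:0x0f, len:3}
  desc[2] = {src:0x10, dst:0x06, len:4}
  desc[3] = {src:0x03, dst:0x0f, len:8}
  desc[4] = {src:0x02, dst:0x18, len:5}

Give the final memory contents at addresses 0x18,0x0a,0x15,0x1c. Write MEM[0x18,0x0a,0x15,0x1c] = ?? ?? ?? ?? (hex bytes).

[0] 0x04->0x10 len=8 : 53 de 88 4f 56 33 67 8d
[1] 0x18->0x0f len=3 : e7 73 ca
[2] 0x10->0x06 len=4 : 73 ca 88 4f
[3] 0x03->0x0f len=8 : ef 53 de 73 ca 88 4f 67
[4] 0x02->0x18 len=5 : ac ef 53 de 73
query mem[0x18]=0xac, mem[0x0a]=0x67, mem[0x15]=0x4f, mem[0x1c]=0x73

MEM[0x18,0x0a,0x15,0x1c] = ac 67 4f 73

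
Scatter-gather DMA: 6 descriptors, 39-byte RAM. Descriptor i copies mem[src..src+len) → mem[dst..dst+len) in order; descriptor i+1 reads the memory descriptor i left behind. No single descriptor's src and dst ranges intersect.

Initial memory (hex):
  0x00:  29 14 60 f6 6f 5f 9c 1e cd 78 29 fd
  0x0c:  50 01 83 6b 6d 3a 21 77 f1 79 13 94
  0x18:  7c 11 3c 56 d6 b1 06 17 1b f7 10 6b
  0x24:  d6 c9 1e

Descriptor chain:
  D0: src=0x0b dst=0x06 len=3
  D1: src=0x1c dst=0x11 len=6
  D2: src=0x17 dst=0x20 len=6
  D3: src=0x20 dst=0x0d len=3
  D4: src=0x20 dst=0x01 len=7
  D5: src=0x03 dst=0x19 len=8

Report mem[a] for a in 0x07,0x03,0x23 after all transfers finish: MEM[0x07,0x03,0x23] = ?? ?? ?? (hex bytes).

[0] 0x0b->0x06 len=3 : fd 50 01
[1] 0x1c->0x11 len=6 : d6 b1 06 17 1b f7
[2] 0x17->0x20 len=6 : 94 7c 11 3c 56 d6
[3] 0x20->0x0d len=3 : 94 7c 11
[4] 0x20->0x01 len=7 : 94 7c 11 3c 56 d6 1e
[5] 0x03->0x19 len=8 : 11 3c 56 d6 1e 01 78 29
query mem[0x07]=0x1e, mem[0x03]=0x11, mem[0x23]=0x3c

MEM[0x07,0x03,0x23] = 1e 11 3c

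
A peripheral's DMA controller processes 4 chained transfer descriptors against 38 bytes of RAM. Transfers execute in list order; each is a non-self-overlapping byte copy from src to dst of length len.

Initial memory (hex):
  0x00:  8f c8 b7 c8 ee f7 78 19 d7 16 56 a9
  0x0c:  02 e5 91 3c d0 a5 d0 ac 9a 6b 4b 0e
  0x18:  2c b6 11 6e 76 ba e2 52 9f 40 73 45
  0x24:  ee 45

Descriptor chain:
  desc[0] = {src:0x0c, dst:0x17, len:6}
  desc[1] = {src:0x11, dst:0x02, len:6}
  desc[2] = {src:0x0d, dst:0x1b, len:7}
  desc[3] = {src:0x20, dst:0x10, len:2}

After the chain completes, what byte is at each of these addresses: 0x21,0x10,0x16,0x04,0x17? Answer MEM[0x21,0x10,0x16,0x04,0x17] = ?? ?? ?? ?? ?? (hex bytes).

MEM[0x21,0x10,0x16,0x04,0x17] = ac d0 4b ac 02

D0: mem[0x17..0x1c] <- [02 e5 91 3c d0 a5]
D1: mem[0x02..0x07] <- [a5 d0 ac 9a 6b 4b]
D2: mem[0x1b..0x21] <- [e5 91 3c d0 a5 d0 ac]
D3: mem[0x10..0x11] <- [d0 ac]
query mem[0x21]=0xac, mem[0x10]=0xd0, mem[0x16]=0x4b, mem[0x04]=0xac, mem[0x17]=0x02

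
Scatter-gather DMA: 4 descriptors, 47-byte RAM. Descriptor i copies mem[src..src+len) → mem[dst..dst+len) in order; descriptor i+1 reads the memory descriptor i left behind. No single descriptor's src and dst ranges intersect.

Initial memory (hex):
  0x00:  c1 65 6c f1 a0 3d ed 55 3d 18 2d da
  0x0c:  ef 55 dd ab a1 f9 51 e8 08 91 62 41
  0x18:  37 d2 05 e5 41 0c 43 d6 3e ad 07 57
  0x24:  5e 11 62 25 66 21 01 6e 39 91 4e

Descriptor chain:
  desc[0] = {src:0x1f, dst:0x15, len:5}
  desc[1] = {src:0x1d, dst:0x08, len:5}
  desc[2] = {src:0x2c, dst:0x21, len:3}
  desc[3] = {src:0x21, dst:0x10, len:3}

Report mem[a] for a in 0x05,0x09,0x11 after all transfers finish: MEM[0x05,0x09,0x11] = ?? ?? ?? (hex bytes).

MEM[0x05,0x09,0x11] = 3d 43 91

#0 dst[0x15+5] := {0xd6,0x3e,0xad,0x07,0x57}
#1 dst[0x08+5] := {0x0c,0x43,0xd6,0x3e,0xad}
#2 dst[0x21+3] := {0x39,0x91,0x4e}
#3 dst[0x10+3] := {0x39,0x91,0x4e}
query mem[0x05]=0x3d, mem[0x09]=0x43, mem[0x11]=0x91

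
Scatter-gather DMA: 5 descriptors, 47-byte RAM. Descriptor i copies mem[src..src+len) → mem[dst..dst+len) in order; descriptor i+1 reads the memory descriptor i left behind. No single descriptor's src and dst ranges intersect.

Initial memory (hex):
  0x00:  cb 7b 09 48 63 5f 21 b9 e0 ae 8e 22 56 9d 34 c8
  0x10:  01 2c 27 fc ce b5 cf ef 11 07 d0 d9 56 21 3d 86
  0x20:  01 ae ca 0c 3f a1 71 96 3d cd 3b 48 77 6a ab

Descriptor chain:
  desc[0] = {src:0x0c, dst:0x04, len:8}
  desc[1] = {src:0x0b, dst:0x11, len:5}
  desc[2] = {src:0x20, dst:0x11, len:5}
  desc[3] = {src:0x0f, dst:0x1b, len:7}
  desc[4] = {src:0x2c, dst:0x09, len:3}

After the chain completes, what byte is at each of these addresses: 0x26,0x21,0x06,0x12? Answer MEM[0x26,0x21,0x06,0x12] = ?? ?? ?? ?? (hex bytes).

  after D0: wrote 8B at 0x04 = 569d34c8012c27fc
  after D1: wrote 5B at 0x11 = fc569d34c8
  after D2: wrote 5B at 0x11 = 01aeca0c3f
  after D3: wrote 7B at 0x1b = c80101aeca0c3f
  after D4: wrote 3B at 0x09 = 776aab
query mem[0x26]=0x71, mem[0x21]=0x3f, mem[0x06]=0x34, mem[0x12]=0xae

MEM[0x26,0x21,0x06,0x12] = 71 3f 34 ae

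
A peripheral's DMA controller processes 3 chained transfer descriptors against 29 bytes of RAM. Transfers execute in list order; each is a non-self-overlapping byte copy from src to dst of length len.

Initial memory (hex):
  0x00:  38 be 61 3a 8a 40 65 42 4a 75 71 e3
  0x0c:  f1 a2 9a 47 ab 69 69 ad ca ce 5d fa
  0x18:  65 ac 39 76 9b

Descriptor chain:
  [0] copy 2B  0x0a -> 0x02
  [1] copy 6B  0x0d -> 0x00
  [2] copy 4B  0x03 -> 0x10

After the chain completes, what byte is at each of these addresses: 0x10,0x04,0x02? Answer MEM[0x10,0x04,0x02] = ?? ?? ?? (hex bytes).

MEM[0x10,0x04,0x02] = ab 69 47

[0] 0x0a->0x02 len=2 : 71 e3
[1] 0x0d->0x00 len=6 : a2 9a 47 ab 69 69
[2] 0x03->0x10 len=4 : ab 69 69 65
query mem[0x10]=0xab, mem[0x04]=0x69, mem[0x02]=0x47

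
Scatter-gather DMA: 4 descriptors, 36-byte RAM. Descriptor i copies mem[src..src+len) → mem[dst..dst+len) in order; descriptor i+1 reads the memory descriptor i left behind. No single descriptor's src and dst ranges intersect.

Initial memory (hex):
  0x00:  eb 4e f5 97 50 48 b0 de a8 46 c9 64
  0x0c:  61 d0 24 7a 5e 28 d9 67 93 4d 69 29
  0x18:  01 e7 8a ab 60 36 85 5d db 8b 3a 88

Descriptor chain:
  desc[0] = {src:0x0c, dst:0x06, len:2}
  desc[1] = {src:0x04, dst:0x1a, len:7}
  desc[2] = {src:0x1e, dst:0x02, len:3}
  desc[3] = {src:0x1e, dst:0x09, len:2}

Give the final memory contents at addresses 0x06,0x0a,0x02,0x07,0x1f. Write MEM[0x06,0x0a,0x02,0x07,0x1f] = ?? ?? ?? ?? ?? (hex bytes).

[0] 0x0c->0x06 len=2 : 61 d0
[1] 0x04->0x1a len=7 : 50 48 61 d0 a8 46 c9
[2] 0x1e->0x02 len=3 : a8 46 c9
[3] 0x1e->0x09 len=2 : a8 46
query mem[0x06]=0x61, mem[0x0a]=0x46, mem[0x02]=0xa8, mem[0x07]=0xd0, mem[0x1f]=0x46

MEM[0x06,0x0a,0x02,0x07,0x1f] = 61 46 a8 d0 46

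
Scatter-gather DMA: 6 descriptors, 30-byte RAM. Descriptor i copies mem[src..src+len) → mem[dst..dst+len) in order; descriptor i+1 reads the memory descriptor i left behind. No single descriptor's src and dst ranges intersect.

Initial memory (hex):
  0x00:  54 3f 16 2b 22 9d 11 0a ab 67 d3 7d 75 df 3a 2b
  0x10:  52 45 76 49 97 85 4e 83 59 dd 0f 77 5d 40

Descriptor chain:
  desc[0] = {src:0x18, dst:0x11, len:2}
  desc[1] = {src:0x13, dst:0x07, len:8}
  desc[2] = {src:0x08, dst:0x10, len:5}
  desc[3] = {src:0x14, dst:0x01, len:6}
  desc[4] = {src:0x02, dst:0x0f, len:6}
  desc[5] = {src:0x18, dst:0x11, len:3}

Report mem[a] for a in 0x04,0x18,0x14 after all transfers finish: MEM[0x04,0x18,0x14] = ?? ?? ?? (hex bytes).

MEM[0x04,0x18,0x14] = 83 59 49

  after D0: wrote 2B at 0x11 = 59dd
  after D1: wrote 8B at 0x07 = 4997854e8359dd0f
  after D2: wrote 5B at 0x10 = 97854e8359
  after D3: wrote 6B at 0x01 = 59854e8359dd
  after D4: wrote 6B at 0x0f = 854e8359dd49
  after D5: wrote 3B at 0x11 = 59dd0f
query mem[0x04]=0x83, mem[0x18]=0x59, mem[0x14]=0x49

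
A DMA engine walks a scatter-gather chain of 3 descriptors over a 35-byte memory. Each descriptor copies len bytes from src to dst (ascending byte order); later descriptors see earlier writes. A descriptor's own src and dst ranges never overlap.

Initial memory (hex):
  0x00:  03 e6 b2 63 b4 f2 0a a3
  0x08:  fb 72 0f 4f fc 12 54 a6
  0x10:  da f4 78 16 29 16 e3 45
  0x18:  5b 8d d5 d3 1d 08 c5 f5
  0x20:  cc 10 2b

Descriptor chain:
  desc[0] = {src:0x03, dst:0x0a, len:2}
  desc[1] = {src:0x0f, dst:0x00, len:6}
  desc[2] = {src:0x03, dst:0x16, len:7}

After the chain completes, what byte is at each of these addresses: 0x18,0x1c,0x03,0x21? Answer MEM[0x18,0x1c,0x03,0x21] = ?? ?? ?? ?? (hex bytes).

#0 dst[0x0a+2] := {0x63,0xb4}
#1 dst[0x00+6] := {0xa6,0xda,0xf4,0x78,0x16,0x29}
#2 dst[0x16+7] := {0x78,0x16,0x29,0x0a,0xa3,0xfb,0x72}
query mem[0x18]=0x29, mem[0x1c]=0x72, mem[0x03]=0x78, mem[0x21]=0x10

MEM[0x18,0x1c,0x03,0x21] = 29 72 78 10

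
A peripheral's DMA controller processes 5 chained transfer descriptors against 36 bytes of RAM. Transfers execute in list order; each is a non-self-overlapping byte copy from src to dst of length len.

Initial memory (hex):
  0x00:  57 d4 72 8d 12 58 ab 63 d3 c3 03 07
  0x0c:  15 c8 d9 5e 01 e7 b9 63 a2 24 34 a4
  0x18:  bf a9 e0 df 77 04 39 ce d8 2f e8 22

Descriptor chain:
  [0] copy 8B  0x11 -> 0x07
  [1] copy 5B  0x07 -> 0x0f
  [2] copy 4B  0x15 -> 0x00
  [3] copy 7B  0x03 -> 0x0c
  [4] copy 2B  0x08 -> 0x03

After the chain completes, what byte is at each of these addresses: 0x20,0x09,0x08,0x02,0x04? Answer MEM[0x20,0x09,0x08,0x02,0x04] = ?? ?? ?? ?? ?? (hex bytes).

MEM[0x20,0x09,0x08,0x02,0x04] = d8 63 b9 a4 63

D0: mem[0x07..0x0e] <- [e7 b9 63 a2 24 34 a4 bf]
D1: mem[0x0f..0x13] <- [e7 b9 63 a2 24]
D2: mem[0x00..0x03] <- [24 34 a4 bf]
D3: mem[0x0c..0x12] <- [bf 12 58 ab e7 b9 63]
D4: mem[0x03..0x04] <- [b9 63]
query mem[0x20]=0xd8, mem[0x09]=0x63, mem[0x08]=0xb9, mem[0x02]=0xa4, mem[0x04]=0x63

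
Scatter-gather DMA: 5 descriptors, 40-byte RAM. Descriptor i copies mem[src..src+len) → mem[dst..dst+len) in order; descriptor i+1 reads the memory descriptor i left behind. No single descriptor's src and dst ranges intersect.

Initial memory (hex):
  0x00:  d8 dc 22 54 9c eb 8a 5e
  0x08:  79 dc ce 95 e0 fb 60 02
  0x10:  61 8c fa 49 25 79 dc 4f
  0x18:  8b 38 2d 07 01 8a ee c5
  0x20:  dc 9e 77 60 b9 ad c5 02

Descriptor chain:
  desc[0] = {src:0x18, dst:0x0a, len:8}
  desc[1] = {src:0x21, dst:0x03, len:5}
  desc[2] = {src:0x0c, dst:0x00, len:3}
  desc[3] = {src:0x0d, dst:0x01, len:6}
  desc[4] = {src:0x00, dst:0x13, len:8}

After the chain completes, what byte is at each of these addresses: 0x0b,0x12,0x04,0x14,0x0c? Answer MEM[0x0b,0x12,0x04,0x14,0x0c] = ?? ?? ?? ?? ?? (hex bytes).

MEM[0x0b,0x12,0x04,0x14,0x0c] = 38 fa ee 07 2d

  after D0: wrote 8B at 0x0a = 8b382d07018aeec5
  after D1: wrote 5B at 0x03 = 9e7760b9ad
  after D2: wrote 3B at 0x00 = 2d0701
  after D3: wrote 6B at 0x01 = 07018aeec5fa
  after D4: wrote 8B at 0x13 = 2d07018aeec5faad
query mem[0x0b]=0x38, mem[0x12]=0xfa, mem[0x04]=0xee, mem[0x14]=0x07, mem[0x0c]=0x2d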